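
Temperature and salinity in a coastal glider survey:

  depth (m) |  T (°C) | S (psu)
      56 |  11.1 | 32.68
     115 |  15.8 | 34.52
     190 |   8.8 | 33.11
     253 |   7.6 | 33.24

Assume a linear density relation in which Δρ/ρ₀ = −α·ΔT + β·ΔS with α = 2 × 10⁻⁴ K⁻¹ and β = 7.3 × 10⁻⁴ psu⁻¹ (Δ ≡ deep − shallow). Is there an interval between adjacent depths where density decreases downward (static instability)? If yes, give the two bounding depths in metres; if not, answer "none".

none

Evaluate Δρ/ρ₀ = −αΔT + βΔS across each adjacent pair:
  56–115 m: −αΔT+βΔS = −(2 × 10⁻⁴)(+4.7)+(7.3 × 10⁻⁴)(+1.84) = 4.0 × 10⁻⁴ → stable
  115–190 m: −αΔT+βΔS = −(2 × 10⁻⁴)(-7.0)+(7.3 × 10⁻⁴)(-1.41) = 3.7 × 10⁻⁴ → stable
  190–253 m: −αΔT+βΔS = −(2 × 10⁻⁴)(-1.2)+(7.3 × 10⁻⁴)(+0.13) = 3.3 × 10⁻⁴ → stable
Every interval has Δρ > 0: the column is stably stratified throughout.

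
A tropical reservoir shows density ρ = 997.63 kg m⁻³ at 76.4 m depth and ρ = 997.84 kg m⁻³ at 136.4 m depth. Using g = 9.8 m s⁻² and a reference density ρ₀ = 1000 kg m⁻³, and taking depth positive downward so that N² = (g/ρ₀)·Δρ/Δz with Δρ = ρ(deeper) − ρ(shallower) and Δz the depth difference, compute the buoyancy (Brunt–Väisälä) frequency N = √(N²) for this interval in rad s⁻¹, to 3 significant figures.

5.86 × 10⁻³ rad s⁻¹

Δρ = 997.84 − 997.63 = 0.21 kg m⁻³ over Δz = 136.4 − 76.4 = 60 m.
N² = (9.8/1000) × (0.21/60) = 3.4300 × 10⁻⁵ s⁻².
N = √(3.4300 × 10⁻⁵) = 5.8566 × 10⁻³ rad s⁻¹ ≈ 5.86 × 10⁻³ rad s⁻¹.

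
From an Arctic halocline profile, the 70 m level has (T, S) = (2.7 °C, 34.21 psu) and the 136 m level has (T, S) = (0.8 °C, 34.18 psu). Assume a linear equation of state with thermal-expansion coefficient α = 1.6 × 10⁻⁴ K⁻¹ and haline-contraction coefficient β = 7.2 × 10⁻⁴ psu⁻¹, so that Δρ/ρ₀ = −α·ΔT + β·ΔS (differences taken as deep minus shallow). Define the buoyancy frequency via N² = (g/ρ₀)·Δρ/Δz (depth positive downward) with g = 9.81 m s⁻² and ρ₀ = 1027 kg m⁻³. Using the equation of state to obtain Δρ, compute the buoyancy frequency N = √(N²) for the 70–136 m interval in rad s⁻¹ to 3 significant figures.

6.48 × 10⁻³ rad s⁻¹

ΔT = -1.9 K, ΔS = -0.03 psu (deep − shallow).
Δρ/ρ₀ = −αΔT + βΔS = 3.04 × 10⁻⁴ − 2.16 × 10⁻⁵ = 2.824 × 10⁻⁴, so Δρ ≈ 0.2900 kg m⁻³.
N² = (g/ρ₀)·Δρ/Δz = g·(Δρ/ρ₀)/Δz = 9.81 × 2.824 × 10⁻⁴ / 66 = 4.1975 × 10⁻⁵ s⁻².
N = √(4.1975 × 10⁻⁵) = 6.4788 × 10⁻³ rad s⁻¹ ≈ 6.48 × 10⁻³ rad s⁻¹.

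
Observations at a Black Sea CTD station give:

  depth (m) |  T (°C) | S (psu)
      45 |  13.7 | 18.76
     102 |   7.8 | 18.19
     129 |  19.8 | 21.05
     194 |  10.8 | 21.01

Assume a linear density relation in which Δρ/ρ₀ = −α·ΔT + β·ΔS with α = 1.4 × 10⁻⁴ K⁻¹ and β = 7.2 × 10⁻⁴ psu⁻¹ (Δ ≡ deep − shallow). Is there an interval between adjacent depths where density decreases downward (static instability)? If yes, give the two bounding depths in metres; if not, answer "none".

none

Evaluate Δρ/ρ₀ = −αΔT + βΔS across each adjacent pair:
  45–102 m: −αΔT+βΔS = −(1.4 × 10⁻⁴)(-5.9)+(7.2 × 10⁻⁴)(-0.57) = 4.2 × 10⁻⁴ → stable
  102–129 m: −αΔT+βΔS = −(1.4 × 10⁻⁴)(+12.0)+(7.2 × 10⁻⁴)(+2.86) = 3.8 × 10⁻⁴ → stable
  129–194 m: −αΔT+βΔS = −(1.4 × 10⁻⁴)(-9.0)+(7.2 × 10⁻⁴)(-0.04) = 1.2 × 10⁻³ → stable
Every interval has Δρ > 0: the column is stably stratified throughout.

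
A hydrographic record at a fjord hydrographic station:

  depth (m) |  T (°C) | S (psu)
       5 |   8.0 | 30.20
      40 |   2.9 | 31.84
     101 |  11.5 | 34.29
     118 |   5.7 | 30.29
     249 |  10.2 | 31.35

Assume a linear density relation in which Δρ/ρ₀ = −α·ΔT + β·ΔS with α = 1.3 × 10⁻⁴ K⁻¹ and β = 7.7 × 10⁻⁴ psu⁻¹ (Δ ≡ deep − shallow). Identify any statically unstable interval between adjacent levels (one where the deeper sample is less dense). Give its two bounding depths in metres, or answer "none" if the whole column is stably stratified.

Evaluate Δρ/ρ₀ = −αΔT + βΔS across each adjacent pair:
  5–40 m: −αΔT+βΔS = −(1.3 × 10⁻⁴)(-5.1)+(7.7 × 10⁻⁴)(+1.64) = 1.9 × 10⁻³ → stable
  40–101 m: −αΔT+βΔS = −(1.3 × 10⁻⁴)(+8.6)+(7.7 × 10⁻⁴)(+2.45) = 7.7 × 10⁻⁴ → stable
  101–118 m: −αΔT+βΔS = −(1.3 × 10⁻⁴)(-5.8)+(7.7 × 10⁻⁴)(-4.00) = -2.3 × 10⁻³ → UNSTABLE
  118–249 m: −αΔT+βΔS = −(1.3 × 10⁻⁴)(+4.5)+(7.7 × 10⁻⁴)(+1.06) = 2.3 × 10⁻⁴ → stable
The 101–118 m interval has Δρ < 0: lighter water underlies denser water.

101–118 m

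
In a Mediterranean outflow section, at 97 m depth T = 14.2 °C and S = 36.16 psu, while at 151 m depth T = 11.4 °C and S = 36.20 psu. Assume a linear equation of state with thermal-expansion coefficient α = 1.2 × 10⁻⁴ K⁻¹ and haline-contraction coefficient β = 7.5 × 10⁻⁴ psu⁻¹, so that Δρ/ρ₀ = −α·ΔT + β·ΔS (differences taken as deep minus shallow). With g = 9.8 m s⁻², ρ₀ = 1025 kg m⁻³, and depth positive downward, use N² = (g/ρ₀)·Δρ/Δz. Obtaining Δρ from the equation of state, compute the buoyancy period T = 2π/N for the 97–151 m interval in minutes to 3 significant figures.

ΔT = -2.8 K, ΔS = +0.04 psu (deep − shallow).
Δρ/ρ₀ = −αΔT + βΔS = 3.36 × 10⁻⁴ + 3.00 × 10⁻⁵ = 3.66 × 10⁻⁴, so Δρ ≈ 0.3751 kg m⁻³.
N² = (g/ρ₀)·Δρ/Δz = g·(Δρ/ρ₀)/Δz = 9.8 × 3.66 × 10⁻⁴ / 54 = 6.6422 × 10⁻⁵ s⁻².
N = √(6.6422 × 10⁻⁵) = 8.1500 × 10⁻³ rad s⁻¹ → T = 2π/N = 770.94 s = 12.849 min ≈ 12.8 min.

12.8 min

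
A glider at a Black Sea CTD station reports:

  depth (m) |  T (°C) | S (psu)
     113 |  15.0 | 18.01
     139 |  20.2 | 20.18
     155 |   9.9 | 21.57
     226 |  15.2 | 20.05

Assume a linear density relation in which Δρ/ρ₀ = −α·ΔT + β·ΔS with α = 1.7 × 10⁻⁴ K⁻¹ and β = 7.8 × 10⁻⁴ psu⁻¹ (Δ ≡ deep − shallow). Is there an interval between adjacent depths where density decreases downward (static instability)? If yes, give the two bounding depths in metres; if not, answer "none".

Evaluate Δρ/ρ₀ = −αΔT + βΔS across each adjacent pair:
  113–139 m: −αΔT+βΔS = −(1.7 × 10⁻⁴)(+5.2)+(7.8 × 10⁻⁴)(+2.17) = 8.1 × 10⁻⁴ → stable
  139–155 m: −αΔT+βΔS = −(1.7 × 10⁻⁴)(-10.3)+(7.8 × 10⁻⁴)(+1.39) = 2.8 × 10⁻³ → stable
  155–226 m: −αΔT+βΔS = −(1.7 × 10⁻⁴)(+5.3)+(7.8 × 10⁻⁴)(-1.52) = -2.1 × 10⁻³ → UNSTABLE
The 155–226 m interval has Δρ < 0: lighter water underlies denser water.

155–226 m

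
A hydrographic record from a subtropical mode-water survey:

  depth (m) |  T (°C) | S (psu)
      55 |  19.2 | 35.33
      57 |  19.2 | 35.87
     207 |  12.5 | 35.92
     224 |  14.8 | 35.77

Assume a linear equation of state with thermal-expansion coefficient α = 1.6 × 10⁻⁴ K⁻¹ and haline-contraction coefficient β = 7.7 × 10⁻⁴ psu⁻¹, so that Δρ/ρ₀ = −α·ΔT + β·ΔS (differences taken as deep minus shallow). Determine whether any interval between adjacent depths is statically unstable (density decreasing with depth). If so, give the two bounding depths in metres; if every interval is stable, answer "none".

207–224 m

Evaluate Δρ/ρ₀ = −αΔT + βΔS across each adjacent pair:
  55–57 m: −αΔT+βΔS = −(1.6 × 10⁻⁴)(+0.0)+(7.7 × 10⁻⁴)(+0.54) = 4.2 × 10⁻⁴ → stable
  57–207 m: −αΔT+βΔS = −(1.6 × 10⁻⁴)(-6.7)+(7.7 × 10⁻⁴)(+0.05) = 1.1 × 10⁻³ → stable
  207–224 m: −αΔT+βΔS = −(1.6 × 10⁻⁴)(+2.3)+(7.7 × 10⁻⁴)(-0.15) = -4.8 × 10⁻⁴ → UNSTABLE
The 207–224 m interval has Δρ < 0: lighter water underlies denser water.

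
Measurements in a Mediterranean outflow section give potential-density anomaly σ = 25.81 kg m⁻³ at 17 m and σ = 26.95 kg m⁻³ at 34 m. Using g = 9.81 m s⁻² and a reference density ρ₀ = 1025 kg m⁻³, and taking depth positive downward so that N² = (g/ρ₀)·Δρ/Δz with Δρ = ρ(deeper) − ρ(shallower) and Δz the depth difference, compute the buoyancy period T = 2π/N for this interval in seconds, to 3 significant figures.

248 s

Δρ = 1026.95 − 1025.81 = 1.14 kg m⁻³ over Δz = 34 − 17 = 17 m.
N² = (9.81/1025) × (1.14/17) = 6.4180 × 10⁻⁴ s⁻².
N = √(6.4180 × 10⁻⁴) = 0.025334 rad s⁻¹, so T = 2π/N = 248.01 s ≈ 248 s.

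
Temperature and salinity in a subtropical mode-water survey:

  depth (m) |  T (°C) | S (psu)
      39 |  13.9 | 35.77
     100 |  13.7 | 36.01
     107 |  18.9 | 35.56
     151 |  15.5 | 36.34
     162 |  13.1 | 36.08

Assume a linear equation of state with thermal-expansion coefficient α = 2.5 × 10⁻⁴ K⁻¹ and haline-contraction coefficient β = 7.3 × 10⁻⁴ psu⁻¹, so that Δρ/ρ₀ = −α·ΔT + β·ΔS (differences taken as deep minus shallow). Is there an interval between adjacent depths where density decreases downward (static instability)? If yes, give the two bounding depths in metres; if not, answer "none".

100–107 m

Evaluate Δρ/ρ₀ = −αΔT + βΔS across each adjacent pair:
  39–100 m: −αΔT+βΔS = −(2.5 × 10⁻⁴)(-0.2)+(7.3 × 10⁻⁴)(+0.24) = 2.3 × 10⁻⁴ → stable
  100–107 m: −αΔT+βΔS = −(2.5 × 10⁻⁴)(+5.2)+(7.3 × 10⁻⁴)(-0.45) = -1.6 × 10⁻³ → UNSTABLE
  107–151 m: −αΔT+βΔS = −(2.5 × 10⁻⁴)(-3.4)+(7.3 × 10⁻⁴)(+0.78) = 1.4 × 10⁻³ → stable
  151–162 m: −αΔT+βΔS = −(2.5 × 10⁻⁴)(-2.4)+(7.3 × 10⁻⁴)(-0.26) = 4.1 × 10⁻⁴ → stable
The 100–107 m interval has Δρ < 0: lighter water underlies denser water.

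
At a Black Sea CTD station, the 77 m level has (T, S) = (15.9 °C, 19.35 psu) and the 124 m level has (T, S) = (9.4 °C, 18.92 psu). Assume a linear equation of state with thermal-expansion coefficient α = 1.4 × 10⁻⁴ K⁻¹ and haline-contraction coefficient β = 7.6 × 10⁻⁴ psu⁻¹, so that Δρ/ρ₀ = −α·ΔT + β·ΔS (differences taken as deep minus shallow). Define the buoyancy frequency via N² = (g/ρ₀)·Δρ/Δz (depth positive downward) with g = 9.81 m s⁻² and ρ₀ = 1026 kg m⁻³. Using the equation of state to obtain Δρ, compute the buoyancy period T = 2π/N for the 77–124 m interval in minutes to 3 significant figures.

9.49 min

ΔT = -6.5 K, ΔS = -0.43 psu (deep − shallow).
Δρ/ρ₀ = −αΔT + βΔS = 9.10 × 10⁻⁴ − 3.268 × 10⁻⁴ = 5.832 × 10⁻⁴, so Δρ ≈ 0.5984 kg m⁻³.
N² = (g/ρ₀)·Δρ/Δz = g·(Δρ/ρ₀)/Δz = 9.81 × 5.832 × 10⁻⁴ / 47 = 1.2173 × 10⁻⁴ s⁻².
N = √(1.2173 × 10⁻⁴) = 0.011033 rad s⁻¹ → T = 2π/N = 569.49 s = 9.4915 min ≈ 9.49 min.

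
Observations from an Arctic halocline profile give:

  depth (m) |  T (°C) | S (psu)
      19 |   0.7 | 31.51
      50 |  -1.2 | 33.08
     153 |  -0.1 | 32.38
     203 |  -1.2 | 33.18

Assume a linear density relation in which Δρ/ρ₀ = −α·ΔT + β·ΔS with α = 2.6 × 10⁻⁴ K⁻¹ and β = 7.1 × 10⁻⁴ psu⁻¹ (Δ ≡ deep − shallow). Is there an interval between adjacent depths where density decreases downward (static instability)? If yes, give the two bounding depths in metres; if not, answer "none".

50–153 m

Evaluate Δρ/ρ₀ = −αΔT + βΔS across each adjacent pair:
  19–50 m: −αΔT+βΔS = −(2.6 × 10⁻⁴)(-1.9)+(7.1 × 10⁻⁴)(+1.57) = 1.6 × 10⁻³ → stable
  50–153 m: −αΔT+βΔS = −(2.6 × 10⁻⁴)(+1.1)+(7.1 × 10⁻⁴)(-0.70) = -7.8 × 10⁻⁴ → UNSTABLE
  153–203 m: −αΔT+βΔS = −(2.6 × 10⁻⁴)(-1.1)+(7.1 × 10⁻⁴)(+0.80) = 8.5 × 10⁻⁴ → stable
The 50–153 m interval has Δρ < 0: lighter water underlies denser water.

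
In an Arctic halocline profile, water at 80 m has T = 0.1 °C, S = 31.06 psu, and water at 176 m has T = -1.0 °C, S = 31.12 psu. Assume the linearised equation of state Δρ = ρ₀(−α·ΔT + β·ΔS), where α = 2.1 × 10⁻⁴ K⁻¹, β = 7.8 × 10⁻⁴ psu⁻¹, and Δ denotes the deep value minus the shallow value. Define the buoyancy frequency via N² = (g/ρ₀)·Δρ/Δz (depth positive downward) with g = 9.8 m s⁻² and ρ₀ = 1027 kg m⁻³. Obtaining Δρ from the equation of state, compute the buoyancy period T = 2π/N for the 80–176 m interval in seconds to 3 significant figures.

ΔT = -1.1 K, ΔS = +0.06 psu (deep − shallow).
Δρ/ρ₀ = −αΔT + βΔS = 2.31 × 10⁻⁴ + 4.68 × 10⁻⁵ = 2.778 × 10⁻⁴, so Δρ ≈ 0.2853 kg m⁻³.
N² = (g/ρ₀)·Δρ/Δz = g·(Δρ/ρ₀)/Δz = 9.8 × 2.778 × 10⁻⁴ / 96 = 2.8359 × 10⁻⁵ s⁻².
N = √(2.8359 × 10⁻⁵) = 5.3253 × 10⁻³ rad s⁻¹ → T = 2π/N = 1.1799 × 10³ s ≈ 1.18 × 10³ s.

1.18 × 10³ s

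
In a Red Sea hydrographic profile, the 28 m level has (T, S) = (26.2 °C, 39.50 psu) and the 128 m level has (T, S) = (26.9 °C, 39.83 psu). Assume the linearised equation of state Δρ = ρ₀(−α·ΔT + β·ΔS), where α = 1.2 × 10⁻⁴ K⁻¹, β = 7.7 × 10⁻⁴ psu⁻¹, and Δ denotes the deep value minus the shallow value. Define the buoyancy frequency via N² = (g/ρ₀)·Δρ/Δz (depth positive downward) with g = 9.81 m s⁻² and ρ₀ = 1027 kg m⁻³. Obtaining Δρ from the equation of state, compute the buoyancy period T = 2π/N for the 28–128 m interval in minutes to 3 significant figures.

ΔT = +0.7 K, ΔS = +0.33 psu (deep − shallow).
Δρ/ρ₀ = −αΔT + βΔS = -8.40 × 10⁻⁵ + 2.541 × 10⁻⁴ = 1.701 × 10⁻⁴, so Δρ ≈ 0.1747 kg m⁻³.
N² = (g/ρ₀)·Δρ/Δz = g·(Δρ/ρ₀)/Δz = 9.81 × 1.701 × 10⁻⁴ / 100 = 1.6687 × 10⁻⁵ s⁻².
N = √(1.6687 × 10⁻⁵) = 4.0850 × 10⁻³ rad s⁻¹ → T = 2π/N = 1.5381 × 10³ s = 25.635 min ≈ 25.6 min.

25.6 min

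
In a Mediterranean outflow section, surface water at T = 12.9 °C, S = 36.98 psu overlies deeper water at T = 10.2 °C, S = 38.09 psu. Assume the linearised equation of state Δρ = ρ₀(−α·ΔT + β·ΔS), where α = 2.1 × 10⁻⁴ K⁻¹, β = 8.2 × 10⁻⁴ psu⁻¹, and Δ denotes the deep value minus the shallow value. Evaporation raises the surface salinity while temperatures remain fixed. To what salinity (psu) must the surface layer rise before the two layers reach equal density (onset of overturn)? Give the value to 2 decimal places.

38.78 psu

Neutral buoyancy requires −α(T_deep − T_surf) + β(S_deep − S_surf′) = 0.
S_surf′ = S_deep − (α/β)·ΔT = 38.09 − (2.1 × 10⁻⁴/8.2 × 10⁻⁴)·(-2.7) = 38.7815 psu.
Increase required: 38.7815 − 36.98 = 1.8015 psu.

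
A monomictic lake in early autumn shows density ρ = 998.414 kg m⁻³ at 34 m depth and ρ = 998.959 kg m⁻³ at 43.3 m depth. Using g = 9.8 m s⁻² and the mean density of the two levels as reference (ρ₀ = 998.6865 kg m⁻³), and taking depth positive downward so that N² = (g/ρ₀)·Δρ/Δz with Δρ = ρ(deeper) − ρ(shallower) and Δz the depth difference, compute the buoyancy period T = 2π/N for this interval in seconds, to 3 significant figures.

Δρ = 998.959 − 998.414 = 0.545 kg m⁻³ over Δz = 43.3 − 34 = 9.3 m.
N² = (9.8/998.6865) × (0.545/9.3) = 5.7506 × 10⁻⁴ s⁻².
N = √(5.7506 × 10⁻⁴) = 0.023980 rad s⁻¹, so T = 2π/N = 262.02 s ≈ 262 s.

262 s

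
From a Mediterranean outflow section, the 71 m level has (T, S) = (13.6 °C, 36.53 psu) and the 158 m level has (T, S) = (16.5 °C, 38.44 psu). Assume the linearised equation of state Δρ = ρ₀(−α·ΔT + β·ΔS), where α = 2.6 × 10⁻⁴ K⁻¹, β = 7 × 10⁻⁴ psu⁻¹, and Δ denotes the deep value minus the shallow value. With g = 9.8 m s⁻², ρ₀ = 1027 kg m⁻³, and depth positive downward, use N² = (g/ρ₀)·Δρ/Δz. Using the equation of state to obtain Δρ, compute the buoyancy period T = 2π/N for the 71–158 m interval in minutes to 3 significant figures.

12.9 min

ΔT = +2.9 K, ΔS = +1.91 psu (deep − shallow).
Δρ/ρ₀ = −αΔT + βΔS = -7.54 × 10⁻⁴ + 1.337 × 10⁻³ = 5.83 × 10⁻⁴, so Δρ ≈ 0.5987 kg m⁻³.
N² = (g/ρ₀)·Δρ/Δz = g·(Δρ/ρ₀)/Δz = 9.8 × 5.83 × 10⁻⁴ / 87 = 6.5671 × 10⁻⁵ s⁻².
N = √(6.5671 × 10⁻⁵) = 8.1038 × 10⁻³ rad s⁻¹ → T = 2π/N = 775.34 s = 12.922 min ≈ 12.9 min.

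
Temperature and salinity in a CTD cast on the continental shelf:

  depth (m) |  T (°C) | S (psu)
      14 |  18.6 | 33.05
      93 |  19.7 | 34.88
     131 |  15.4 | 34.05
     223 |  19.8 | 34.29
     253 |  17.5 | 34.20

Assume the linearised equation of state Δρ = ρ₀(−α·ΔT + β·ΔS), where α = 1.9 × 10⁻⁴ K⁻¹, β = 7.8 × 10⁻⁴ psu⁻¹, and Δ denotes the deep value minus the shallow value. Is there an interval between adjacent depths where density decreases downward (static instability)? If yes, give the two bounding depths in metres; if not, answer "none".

Evaluate Δρ/ρ₀ = −αΔT + βΔS across each adjacent pair:
  14–93 m: −αΔT+βΔS = −(1.9 × 10⁻⁴)(+1.1)+(7.8 × 10⁻⁴)(+1.83) = 1.2 × 10⁻³ → stable
  93–131 m: −αΔT+βΔS = −(1.9 × 10⁻⁴)(-4.3)+(7.8 × 10⁻⁴)(-0.83) = 1.7 × 10⁻⁴ → stable
  131–223 m: −αΔT+βΔS = −(1.9 × 10⁻⁴)(+4.4)+(7.8 × 10⁻⁴)(+0.24) = -6.5 × 10⁻⁴ → UNSTABLE
  223–253 m: −αΔT+βΔS = −(1.9 × 10⁻⁴)(-2.3)+(7.8 × 10⁻⁴)(-0.09) = 3.7 × 10⁻⁴ → stable
The 131–223 m interval has Δρ < 0: lighter water underlies denser water.

131–223 m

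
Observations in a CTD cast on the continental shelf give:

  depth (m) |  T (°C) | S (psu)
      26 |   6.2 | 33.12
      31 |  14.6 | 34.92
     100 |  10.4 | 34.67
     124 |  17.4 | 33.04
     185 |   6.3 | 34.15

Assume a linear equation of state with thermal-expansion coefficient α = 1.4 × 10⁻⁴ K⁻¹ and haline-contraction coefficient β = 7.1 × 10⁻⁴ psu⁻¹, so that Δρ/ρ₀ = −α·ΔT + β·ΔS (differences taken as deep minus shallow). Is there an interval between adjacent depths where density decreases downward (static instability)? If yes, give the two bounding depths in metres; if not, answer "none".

Evaluate Δρ/ρ₀ = −αΔT + βΔS across each adjacent pair:
  26–31 m: −αΔT+βΔS = −(1.4 × 10⁻⁴)(+8.4)+(7.1 × 10⁻⁴)(+1.80) = 1.0 × 10⁻⁴ → stable
  31–100 m: −αΔT+βΔS = −(1.4 × 10⁻⁴)(-4.2)+(7.1 × 10⁻⁴)(-0.25) = 4.1 × 10⁻⁴ → stable
  100–124 m: −αΔT+βΔS = −(1.4 × 10⁻⁴)(+7.0)+(7.1 × 10⁻⁴)(-1.63) = -2.1 × 10⁻³ → UNSTABLE
  124–185 m: −αΔT+βΔS = −(1.4 × 10⁻⁴)(-11.1)+(7.1 × 10⁻⁴)(+1.11) = 2.3 × 10⁻³ → stable
The 100–124 m interval has Δρ < 0: lighter water underlies denser water.

100–124 m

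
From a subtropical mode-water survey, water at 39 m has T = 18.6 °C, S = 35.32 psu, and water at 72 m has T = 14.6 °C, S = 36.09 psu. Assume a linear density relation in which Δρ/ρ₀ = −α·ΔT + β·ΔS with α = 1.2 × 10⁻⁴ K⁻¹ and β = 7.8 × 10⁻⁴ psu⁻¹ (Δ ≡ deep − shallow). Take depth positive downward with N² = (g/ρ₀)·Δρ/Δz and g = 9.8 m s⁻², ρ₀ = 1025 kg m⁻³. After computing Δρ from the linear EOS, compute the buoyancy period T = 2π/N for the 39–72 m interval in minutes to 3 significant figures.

5.85 min

ΔT = -4.0 K, ΔS = +0.77 psu (deep − shallow).
Δρ/ρ₀ = −αΔT + βΔS = 4.80 × 10⁻⁴ + 6.006 × 10⁻⁴ = 1.0806 × 10⁻³, so Δρ ≈ 1.108 kg m⁻³.
N² = (g/ρ₀)·Δρ/Δz = g·(Δρ/ρ₀)/Δz = 9.8 × 1.0806 × 10⁻³ / 33 = 3.2091 × 10⁻⁴ s⁻².
N = √(3.2091 × 10⁻⁴) = 0.017914 rad s⁻¹ → T = 2π/N = 350.74 s = 5.8457 min ≈ 5.85 min.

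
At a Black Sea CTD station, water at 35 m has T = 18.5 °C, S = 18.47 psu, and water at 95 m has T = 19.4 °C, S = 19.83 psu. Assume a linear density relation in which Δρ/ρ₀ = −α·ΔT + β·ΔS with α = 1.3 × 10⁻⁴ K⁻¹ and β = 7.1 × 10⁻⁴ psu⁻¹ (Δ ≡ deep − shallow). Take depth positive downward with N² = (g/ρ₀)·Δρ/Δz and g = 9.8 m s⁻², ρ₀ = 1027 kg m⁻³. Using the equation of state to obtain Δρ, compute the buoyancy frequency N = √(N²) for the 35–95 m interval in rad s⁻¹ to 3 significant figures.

ΔT = +0.9 K, ΔS = +1.36 psu (deep − shallow).
Δρ/ρ₀ = −αΔT + βΔS = -1.17 × 10⁻⁴ + 9.656 × 10⁻⁴ = 8.486 × 10⁻⁴, so Δρ ≈ 0.8715 kg m⁻³.
N² = (g/ρ₀)·Δρ/Δz = g·(Δρ/ρ₀)/Δz = 9.8 × 8.486 × 10⁻⁴ / 60 = 1.3860 × 10⁻⁴ s⁻².
N = √(1.3860 × 10⁻⁴) = 0.011773 rad s⁻¹ ≈ 0.0118 rad s⁻¹.

0.0118 rad s⁻¹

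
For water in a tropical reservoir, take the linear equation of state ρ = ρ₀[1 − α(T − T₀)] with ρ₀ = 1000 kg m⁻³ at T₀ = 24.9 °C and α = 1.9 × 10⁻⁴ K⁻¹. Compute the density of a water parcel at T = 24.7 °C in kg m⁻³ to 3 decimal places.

T − T₀ = -0.2 K.
Bracket = 1 − α·(-0.2) = 1 + (3.80 × 10⁻⁵) = 1.0000380.
ρ = 1000 × 1.0000380 = 1000.038 kg m⁻³.

1000.038 kg m⁻³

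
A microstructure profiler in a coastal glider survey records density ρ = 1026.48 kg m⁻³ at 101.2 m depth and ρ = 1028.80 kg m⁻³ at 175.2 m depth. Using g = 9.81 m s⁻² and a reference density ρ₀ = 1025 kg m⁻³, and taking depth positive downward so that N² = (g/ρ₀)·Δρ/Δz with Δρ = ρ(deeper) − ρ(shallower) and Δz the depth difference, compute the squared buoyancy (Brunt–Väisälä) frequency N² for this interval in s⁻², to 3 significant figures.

3.00 × 10⁻⁴ s⁻²

Δρ = 1028.80 − 1026.48 = 2.32 kg m⁻³ over Δz = 175.2 − 101.2 = 74 m.
N² = (9.81/1025) × (2.32/74) = 3.0006 × 10⁻⁴ s⁻² ≈ 3.00 × 10⁻⁴ s⁻².
N² > 0, so the interval is statically stable.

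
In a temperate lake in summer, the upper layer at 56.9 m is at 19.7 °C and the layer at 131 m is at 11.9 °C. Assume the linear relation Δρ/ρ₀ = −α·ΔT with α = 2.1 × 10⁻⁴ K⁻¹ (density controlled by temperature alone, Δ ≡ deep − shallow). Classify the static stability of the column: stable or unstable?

stable

ΔT = 11.9 − 19.7 = -7.8 K, so Δρ/ρ₀ = −αΔT = 1.638 × 10⁻³.
Δρ/ρ₀ > 0, so Δρ > 0: deeper water is denser → statically stable.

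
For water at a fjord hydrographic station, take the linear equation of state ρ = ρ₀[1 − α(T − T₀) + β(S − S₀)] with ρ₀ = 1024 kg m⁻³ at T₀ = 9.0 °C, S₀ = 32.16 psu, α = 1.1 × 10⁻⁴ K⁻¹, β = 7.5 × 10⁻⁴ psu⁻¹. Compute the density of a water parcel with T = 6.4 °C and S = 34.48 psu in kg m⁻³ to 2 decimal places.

T − T₀ = -2.6 K, S − S₀ = +2.32 psu.
Bracket = 1 − α·(-2.6) + β·(+2.32) = 1 + (2.026 × 10⁻³) = 1.0020260.
ρ = 1024 × 1.0020260 = 1026.07 kg m⁻³.

1026.07 kg m⁻³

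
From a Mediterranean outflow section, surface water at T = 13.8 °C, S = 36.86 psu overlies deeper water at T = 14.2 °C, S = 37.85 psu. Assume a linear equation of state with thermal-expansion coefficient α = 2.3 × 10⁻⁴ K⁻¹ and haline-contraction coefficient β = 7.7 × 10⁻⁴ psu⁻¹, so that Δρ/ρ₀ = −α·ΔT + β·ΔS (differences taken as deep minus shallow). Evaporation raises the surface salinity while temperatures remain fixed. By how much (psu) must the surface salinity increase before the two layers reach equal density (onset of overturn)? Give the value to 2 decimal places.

Neutral buoyancy requires −α(T_deep − T_surf) + β(S_deep − S_surf′) = 0.
S_surf′ = S_deep − (α/β)·ΔT = 37.85 − (2.3 × 10⁻⁴/7.7 × 10⁻⁴)·(+0.4) = 37.7305 psu.
Increase required: 37.7305 − 36.86 = 0.8705 psu.

0.87 psu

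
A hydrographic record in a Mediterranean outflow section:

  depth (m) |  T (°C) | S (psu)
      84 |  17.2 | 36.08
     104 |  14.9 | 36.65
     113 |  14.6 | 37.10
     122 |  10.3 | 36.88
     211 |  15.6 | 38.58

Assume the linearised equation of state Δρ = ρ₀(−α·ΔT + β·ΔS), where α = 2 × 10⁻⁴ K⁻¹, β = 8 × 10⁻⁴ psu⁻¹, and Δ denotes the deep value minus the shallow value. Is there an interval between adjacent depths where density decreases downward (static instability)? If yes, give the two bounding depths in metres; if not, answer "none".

Evaluate Δρ/ρ₀ = −αΔT + βΔS across each adjacent pair:
  84–104 m: −αΔT+βΔS = −(2 × 10⁻⁴)(-2.3)+(8 × 10⁻⁴)(+0.57) = 9.2 × 10⁻⁴ → stable
  104–113 m: −αΔT+βΔS = −(2 × 10⁻⁴)(-0.3)+(8 × 10⁻⁴)(+0.45) = 4.2 × 10⁻⁴ → stable
  113–122 m: −αΔT+βΔS = −(2 × 10⁻⁴)(-4.3)+(8 × 10⁻⁴)(-0.22) = 6.8 × 10⁻⁴ → stable
  122–211 m: −αΔT+βΔS = −(2 × 10⁻⁴)(+5.3)+(8 × 10⁻⁴)(+1.70) = 3.0 × 10⁻⁴ → stable
Every interval has Δρ > 0: the column is stably stratified throughout.

none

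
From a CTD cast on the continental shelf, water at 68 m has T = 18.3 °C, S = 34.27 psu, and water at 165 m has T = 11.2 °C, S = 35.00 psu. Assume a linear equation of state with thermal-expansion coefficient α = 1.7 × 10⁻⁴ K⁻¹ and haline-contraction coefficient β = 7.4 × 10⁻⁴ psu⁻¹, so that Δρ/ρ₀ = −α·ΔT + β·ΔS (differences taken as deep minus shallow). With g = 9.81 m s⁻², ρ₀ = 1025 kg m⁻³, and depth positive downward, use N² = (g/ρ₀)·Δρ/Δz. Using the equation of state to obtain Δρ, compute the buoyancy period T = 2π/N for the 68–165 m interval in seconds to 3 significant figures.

473 s

ΔT = -7.1 K, ΔS = +0.73 psu (deep − shallow).
Δρ/ρ₀ = −αΔT + βΔS = 1.207 × 10⁻³ + 5.402 × 10⁻⁴ = 1.7472 × 10⁻³, so Δρ ≈ 1.791 kg m⁻³.
N² = (g/ρ₀)·Δρ/Δz = g·(Δρ/ρ₀)/Δz = 9.81 × 1.7472 × 10⁻³ / 97 = 1.7670 × 10⁻⁴ s⁻².
N = √(1.7670 × 10⁻⁴) = 0.013293 rad s⁻¹ → T = 2π/N = 472.67 s ≈ 473 s.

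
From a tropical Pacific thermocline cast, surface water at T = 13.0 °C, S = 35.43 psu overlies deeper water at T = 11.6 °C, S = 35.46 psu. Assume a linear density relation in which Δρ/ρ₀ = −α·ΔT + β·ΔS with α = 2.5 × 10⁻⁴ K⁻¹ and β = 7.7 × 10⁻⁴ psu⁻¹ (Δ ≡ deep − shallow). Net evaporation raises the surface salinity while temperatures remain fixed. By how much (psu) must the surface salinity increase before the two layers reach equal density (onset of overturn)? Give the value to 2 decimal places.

0.48 psu

Neutral buoyancy requires −α(T_deep − T_surf) + β(S_deep − S_surf′) = 0.
S_surf′ = S_deep − (α/β)·ΔT = 35.46 − (2.5 × 10⁻⁴/7.7 × 10⁻⁴)·(-1.4) = 35.9145 psu.
Increase required: 35.9145 − 35.43 = 0.4845 psu.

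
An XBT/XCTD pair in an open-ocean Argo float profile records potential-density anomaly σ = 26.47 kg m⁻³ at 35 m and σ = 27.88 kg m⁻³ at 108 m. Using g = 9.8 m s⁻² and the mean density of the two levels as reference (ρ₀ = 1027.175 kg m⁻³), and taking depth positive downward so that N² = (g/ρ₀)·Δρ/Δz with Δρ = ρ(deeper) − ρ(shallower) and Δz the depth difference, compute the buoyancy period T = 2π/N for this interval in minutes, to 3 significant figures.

Δρ = 1027.88 − 1026.47 = 1.41 kg m⁻³ over Δz = 108 − 35 = 73 m.
N² = (9.8/1027.175) × (1.41/73) = 1.8428 × 10⁻⁴ s⁻².
N = √(1.8428 × 10⁻⁴) = 0.013575 rad s⁻¹, so T = 2π/N = 462.85 s = 7.7142 min ≈ 7.71 min.

7.71 min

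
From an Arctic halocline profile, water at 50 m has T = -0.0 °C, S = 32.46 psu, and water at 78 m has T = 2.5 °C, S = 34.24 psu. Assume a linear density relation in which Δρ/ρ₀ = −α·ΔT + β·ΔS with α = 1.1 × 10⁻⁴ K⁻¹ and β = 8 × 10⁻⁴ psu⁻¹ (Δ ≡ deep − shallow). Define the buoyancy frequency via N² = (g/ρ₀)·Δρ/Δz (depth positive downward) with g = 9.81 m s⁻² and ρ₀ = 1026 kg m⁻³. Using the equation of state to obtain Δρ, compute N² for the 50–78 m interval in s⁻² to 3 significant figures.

4.03 × 10⁻⁴ s⁻²

ΔT = +2.5 K, ΔS = +1.78 psu (deep − shallow).
Δρ/ρ₀ = −αΔT + βΔS = -2.75 × 10⁻⁴ + 1.424 × 10⁻³ = 1.149 × 10⁻³, so Δρ ≈ 1.179 kg m⁻³.
N² = (g/ρ₀)·Δρ/Δz = g·(Δρ/ρ₀)/Δz = 9.81 × 1.149 × 10⁻³ / 28 = 4.0256 × 10⁻⁴ s⁻² ≈ 4.03 × 10⁻⁴ s⁻².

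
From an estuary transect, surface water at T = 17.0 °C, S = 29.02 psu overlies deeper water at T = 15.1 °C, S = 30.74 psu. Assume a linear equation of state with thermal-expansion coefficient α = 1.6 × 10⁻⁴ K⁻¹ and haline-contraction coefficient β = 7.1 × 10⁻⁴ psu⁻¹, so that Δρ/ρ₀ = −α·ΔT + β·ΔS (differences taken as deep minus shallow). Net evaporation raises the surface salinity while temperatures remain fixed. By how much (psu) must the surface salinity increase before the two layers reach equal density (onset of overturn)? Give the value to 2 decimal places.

Neutral buoyancy requires −α(T_deep − T_surf) + β(S_deep − S_surf′) = 0.
S_surf′ = S_deep − (α/β)·ΔT = 30.74 − (1.6 × 10⁻⁴/7.1 × 10⁻⁴)·(-1.9) = 31.1682 psu.
Increase required: 31.1682 − 29.02 = 2.1482 psu.

2.15 psu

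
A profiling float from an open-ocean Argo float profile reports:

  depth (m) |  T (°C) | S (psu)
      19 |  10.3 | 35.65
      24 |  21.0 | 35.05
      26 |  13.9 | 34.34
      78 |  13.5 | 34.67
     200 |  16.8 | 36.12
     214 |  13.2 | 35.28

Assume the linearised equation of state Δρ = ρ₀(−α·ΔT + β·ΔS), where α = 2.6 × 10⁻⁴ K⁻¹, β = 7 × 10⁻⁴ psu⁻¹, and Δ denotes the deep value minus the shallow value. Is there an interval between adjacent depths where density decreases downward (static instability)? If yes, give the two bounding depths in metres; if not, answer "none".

Evaluate Δρ/ρ₀ = −αΔT + βΔS across each adjacent pair:
  19–24 m: −αΔT+βΔS = −(2.6 × 10⁻⁴)(+10.7)+(7 × 10⁻⁴)(-0.60) = -3.2 × 10⁻³ → UNSTABLE
  24–26 m: −αΔT+βΔS = −(2.6 × 10⁻⁴)(-7.1)+(7 × 10⁻⁴)(-0.71) = 1.3 × 10⁻³ → stable
  26–78 m: −αΔT+βΔS = −(2.6 × 10⁻⁴)(-0.4)+(7 × 10⁻⁴)(+0.33) = 3.4 × 10⁻⁴ → stable
  78–200 m: −αΔT+βΔS = −(2.6 × 10⁻⁴)(+3.3)+(7 × 10⁻⁴)(+1.45) = 1.6 × 10⁻⁴ → stable
  200–214 m: −αΔT+βΔS = −(2.6 × 10⁻⁴)(-3.6)+(7 × 10⁻⁴)(-0.84) = 3.5 × 10⁻⁴ → stable
The 19–24 m interval has Δρ < 0: lighter water underlies denser water.

19–24 m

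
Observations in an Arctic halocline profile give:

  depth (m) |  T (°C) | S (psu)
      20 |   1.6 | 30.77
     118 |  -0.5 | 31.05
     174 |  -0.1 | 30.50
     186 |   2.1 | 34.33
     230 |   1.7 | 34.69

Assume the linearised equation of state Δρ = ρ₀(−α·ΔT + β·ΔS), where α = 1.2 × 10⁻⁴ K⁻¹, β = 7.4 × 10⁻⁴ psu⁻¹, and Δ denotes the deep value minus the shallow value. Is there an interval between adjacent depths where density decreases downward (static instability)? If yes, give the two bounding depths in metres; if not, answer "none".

Evaluate Δρ/ρ₀ = −αΔT + βΔS across each adjacent pair:
  20–118 m: −αΔT+βΔS = −(1.2 × 10⁻⁴)(-2.1)+(7.4 × 10⁻⁴)(+0.28) = 4.6 × 10⁻⁴ → stable
  118–174 m: −αΔT+βΔS = −(1.2 × 10⁻⁴)(+0.4)+(7.4 × 10⁻⁴)(-0.55) = -4.6 × 10⁻⁴ → UNSTABLE
  174–186 m: −αΔT+βΔS = −(1.2 × 10⁻⁴)(+2.2)+(7.4 × 10⁻⁴)(+3.83) = 2.6 × 10⁻³ → stable
  186–230 m: −αΔT+βΔS = −(1.2 × 10⁻⁴)(-0.4)+(7.4 × 10⁻⁴)(+0.36) = 3.1 × 10⁻⁴ → stable
The 118–174 m interval has Δρ < 0: lighter water underlies denser water.

118–174 m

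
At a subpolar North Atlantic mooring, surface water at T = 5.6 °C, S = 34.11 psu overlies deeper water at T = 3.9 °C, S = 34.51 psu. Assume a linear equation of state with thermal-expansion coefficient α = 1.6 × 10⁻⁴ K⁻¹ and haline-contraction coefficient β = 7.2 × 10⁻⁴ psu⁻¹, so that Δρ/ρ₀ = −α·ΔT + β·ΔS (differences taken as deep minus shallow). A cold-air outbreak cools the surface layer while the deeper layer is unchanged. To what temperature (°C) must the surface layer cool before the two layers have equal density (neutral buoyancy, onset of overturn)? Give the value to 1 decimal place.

Neutral buoyancy requires Δρ = 0, i.e. −α(T_deep − T_surf′) + β(S_deep − S_surf) = 0.
T_surf′ = T_deep − (β/α)·ΔS = 3.9 − (7.2 × 10⁻⁴/1.6 × 10⁻⁴)·(+0.40) = 2.100 °C.
Cooling required: 5.6 − (2.100) = 3.500 °C.

2.1 °C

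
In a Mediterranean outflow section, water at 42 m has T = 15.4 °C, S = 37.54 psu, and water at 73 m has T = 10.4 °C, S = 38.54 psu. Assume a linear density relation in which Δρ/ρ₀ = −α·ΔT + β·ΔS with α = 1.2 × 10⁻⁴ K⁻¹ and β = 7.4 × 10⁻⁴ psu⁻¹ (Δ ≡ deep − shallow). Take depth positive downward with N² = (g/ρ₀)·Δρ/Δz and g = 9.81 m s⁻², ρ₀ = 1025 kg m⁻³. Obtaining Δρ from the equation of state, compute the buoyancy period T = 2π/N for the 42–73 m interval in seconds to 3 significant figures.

ΔT = -5.0 K, ΔS = +1.00 psu (deep − shallow).
Δρ/ρ₀ = −αΔT + βΔS = 6.00 × 10⁻⁴ + 7.40 × 10⁻⁴ = 1.34 × 10⁻³, so Δρ ≈ 1.373 kg m⁻³.
N² = (g/ρ₀)·Δρ/Δz = g·(Δρ/ρ₀)/Δz = 9.81 × 1.34 × 10⁻³ / 31 = 4.2405 × 10⁻⁴ s⁻².
N = √(4.2405 × 10⁻⁴) = 0.020592 rad s⁻¹ → T = 2π/N = 305.13 s ≈ 305 s.

305 s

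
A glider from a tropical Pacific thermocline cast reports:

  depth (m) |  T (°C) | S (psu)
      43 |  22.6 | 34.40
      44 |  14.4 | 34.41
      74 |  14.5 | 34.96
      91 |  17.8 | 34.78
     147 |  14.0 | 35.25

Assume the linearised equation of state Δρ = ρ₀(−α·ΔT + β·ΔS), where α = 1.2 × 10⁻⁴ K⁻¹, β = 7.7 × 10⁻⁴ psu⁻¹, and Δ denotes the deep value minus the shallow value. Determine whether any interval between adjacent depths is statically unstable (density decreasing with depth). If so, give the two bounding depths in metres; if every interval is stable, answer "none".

Evaluate Δρ/ρ₀ = −αΔT + βΔS across each adjacent pair:
  43–44 m: −αΔT+βΔS = −(1.2 × 10⁻⁴)(-8.2)+(7.7 × 10⁻⁴)(+0.01) = 9.9 × 10⁻⁴ → stable
  44–74 m: −αΔT+βΔS = −(1.2 × 10⁻⁴)(+0.1)+(7.7 × 10⁻⁴)(+0.55) = 4.1 × 10⁻⁴ → stable
  74–91 m: −αΔT+βΔS = −(1.2 × 10⁻⁴)(+3.3)+(7.7 × 10⁻⁴)(-0.18) = -5.3 × 10⁻⁴ → UNSTABLE
  91–147 m: −αΔT+βΔS = −(1.2 × 10⁻⁴)(-3.8)+(7.7 × 10⁻⁴)(+0.47) = 8.2 × 10⁻⁴ → stable
The 74–91 m interval has Δρ < 0: lighter water underlies denser water.

74–91 m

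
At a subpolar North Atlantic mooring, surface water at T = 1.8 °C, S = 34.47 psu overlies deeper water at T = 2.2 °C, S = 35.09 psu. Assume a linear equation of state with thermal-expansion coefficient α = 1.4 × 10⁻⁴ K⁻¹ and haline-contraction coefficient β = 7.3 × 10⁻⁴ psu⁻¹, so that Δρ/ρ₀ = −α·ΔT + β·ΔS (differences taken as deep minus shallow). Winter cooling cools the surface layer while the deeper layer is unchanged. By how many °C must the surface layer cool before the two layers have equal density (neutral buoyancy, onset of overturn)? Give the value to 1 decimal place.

Neutral buoyancy requires Δρ = 0, i.e. −α(T_deep − T_surf′) + β(S_deep − S_surf) = 0.
T_surf′ = T_deep − (β/α)·ΔS = 2.2 − (7.3 × 10⁻⁴/1.4 × 10⁻⁴)·(+0.62) = -1.033 °C.
Cooling required: 1.8 − (-1.033) = 2.833 °C.

2.8 °C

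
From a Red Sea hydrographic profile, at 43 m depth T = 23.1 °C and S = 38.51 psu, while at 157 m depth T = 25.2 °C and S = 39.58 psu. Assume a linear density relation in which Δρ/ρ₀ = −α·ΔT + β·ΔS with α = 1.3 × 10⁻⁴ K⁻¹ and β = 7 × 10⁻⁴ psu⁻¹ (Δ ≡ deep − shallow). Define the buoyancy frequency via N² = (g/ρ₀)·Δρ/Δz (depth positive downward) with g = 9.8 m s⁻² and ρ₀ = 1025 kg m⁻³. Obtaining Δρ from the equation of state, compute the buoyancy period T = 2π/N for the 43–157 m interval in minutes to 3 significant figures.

16.4 min

ΔT = +2.1 K, ΔS = +1.07 psu (deep − shallow).
Δρ/ρ₀ = −αΔT + βΔS = -2.73 × 10⁻⁴ + 7.49 × 10⁻⁴ = 4.76 × 10⁻⁴, so Δρ ≈ 0.4879 kg m⁻³.
N² = (g/ρ₀)·Δρ/Δz = g·(Δρ/ρ₀)/Δz = 9.8 × 4.76 × 10⁻⁴ / 114 = 4.0919 × 10⁻⁵ s⁻².
N = √(4.0919 × 10⁻⁵) = 6.3968 × 10⁻³ rad s⁻¹ → T = 2π/N = 982.24 s = 16.371 min ≈ 16.4 min.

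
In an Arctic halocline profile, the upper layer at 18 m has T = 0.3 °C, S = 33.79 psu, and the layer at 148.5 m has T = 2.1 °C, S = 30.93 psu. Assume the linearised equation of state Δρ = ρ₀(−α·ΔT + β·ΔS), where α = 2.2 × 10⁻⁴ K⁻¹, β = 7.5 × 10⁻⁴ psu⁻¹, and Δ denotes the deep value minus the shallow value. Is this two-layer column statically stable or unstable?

unstable

ΔT = 2.1 − 0.3 = +1.8 K and ΔS = 30.93 − 33.79 = -2.86 psu (deep − shallow).
−αΔT = -3.96 × 10⁻⁴; βΔS = -2.145 × 10⁻³; sum Δρ/ρ₀ = -2.541 × 10⁻³.
Δρ/ρ₀ < 0, so Δρ < 0: deeper water is lighter → statically unstable; the column would overturn.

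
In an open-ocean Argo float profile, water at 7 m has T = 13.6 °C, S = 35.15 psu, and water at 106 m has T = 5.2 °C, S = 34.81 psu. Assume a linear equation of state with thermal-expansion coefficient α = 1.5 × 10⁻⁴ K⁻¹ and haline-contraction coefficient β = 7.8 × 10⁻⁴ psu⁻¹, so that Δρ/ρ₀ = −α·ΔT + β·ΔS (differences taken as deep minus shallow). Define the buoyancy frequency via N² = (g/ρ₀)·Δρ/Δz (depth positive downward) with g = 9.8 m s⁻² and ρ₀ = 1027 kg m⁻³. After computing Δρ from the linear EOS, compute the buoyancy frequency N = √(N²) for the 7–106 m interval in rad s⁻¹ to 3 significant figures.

9.92 × 10⁻³ rad s⁻¹

ΔT = -8.4 K, ΔS = -0.34 psu (deep − shallow).
Δρ/ρ₀ = −αΔT + βΔS = 1.26 × 10⁻³ − 2.652 × 10⁻⁴ = 9.948 × 10⁻⁴, so Δρ ≈ 1.022 kg m⁻³.
N² = (g/ρ₀)·Δρ/Δz = g·(Δρ/ρ₀)/Δz = 9.8 × 9.948 × 10⁻⁴ / 99 = 9.8475 × 10⁻⁵ s⁻².
N = √(9.8475 × 10⁻⁵) = 9.9235 × 10⁻³ rad s⁻¹ ≈ 9.92 × 10⁻³ rad s⁻¹.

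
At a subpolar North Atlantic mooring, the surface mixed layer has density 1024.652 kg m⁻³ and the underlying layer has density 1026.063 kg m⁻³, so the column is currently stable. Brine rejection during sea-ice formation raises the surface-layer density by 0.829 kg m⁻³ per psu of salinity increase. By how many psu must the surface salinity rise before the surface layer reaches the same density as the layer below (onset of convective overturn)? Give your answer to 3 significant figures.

1.70 psu

Density deficit of the surface layer: 1026.063 − 1024.652 = 1.411 kg m⁻³.
Required change = 1.411 / 0.829 = 1.70 psu.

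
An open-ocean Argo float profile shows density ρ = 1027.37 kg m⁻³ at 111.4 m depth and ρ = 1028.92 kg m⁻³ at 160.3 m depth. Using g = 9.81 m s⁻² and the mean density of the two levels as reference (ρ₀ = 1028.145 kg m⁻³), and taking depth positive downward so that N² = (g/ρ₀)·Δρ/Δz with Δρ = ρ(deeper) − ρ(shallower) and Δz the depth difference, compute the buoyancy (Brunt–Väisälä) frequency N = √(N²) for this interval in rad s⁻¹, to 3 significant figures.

0.0174 rad s⁻¹

Δρ = 1028.92 − 1027.37 = 1.55 kg m⁻³ over Δz = 160.3 − 111.4 = 48.9 m.
N² = (9.81/1028.145) × (1.55/48.9) = 3.0244 × 10⁻⁴ s⁻².
N = √(3.0244 × 10⁻⁴) = 0.017391 rad s⁻¹ ≈ 0.0174 rad s⁻¹.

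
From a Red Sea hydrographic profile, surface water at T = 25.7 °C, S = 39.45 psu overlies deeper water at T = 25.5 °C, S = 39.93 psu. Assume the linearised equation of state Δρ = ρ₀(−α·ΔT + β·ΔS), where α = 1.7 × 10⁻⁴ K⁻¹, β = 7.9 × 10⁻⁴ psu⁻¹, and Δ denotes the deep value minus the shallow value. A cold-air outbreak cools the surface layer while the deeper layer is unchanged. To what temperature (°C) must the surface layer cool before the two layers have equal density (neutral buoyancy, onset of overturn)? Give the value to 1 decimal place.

23.3 °C

Neutral buoyancy requires Δρ = 0, i.e. −α(T_deep − T_surf′) + β(S_deep − S_surf) = 0.
T_surf′ = T_deep − (β/α)·ΔS = 25.5 − (7.9 × 10⁻⁴/1.7 × 10⁻⁴)·(+0.48) = 23.269 °C.
Cooling required: 25.7 − (23.269) = 2.431 °C.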